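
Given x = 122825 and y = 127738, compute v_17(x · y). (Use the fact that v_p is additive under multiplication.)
v_17(15689419850) = 6

v_p(x) = 3 (factor: 122825 = 17^3 · 25); v_p(y) = 3 (factor: 127738 = 17^3 · 26). Additivity: v_p(xy) = v_p(x) + v_p(y) = 3 + 3 = 6. (Direct check: xy = 15689419850 = 17^6 · (650).)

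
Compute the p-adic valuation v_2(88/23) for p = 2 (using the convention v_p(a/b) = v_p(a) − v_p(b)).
v_2(88/23) = 3

Factor powers of 2 from the numerator and denominator of the reduced fraction: 88 = 2^3 · 11 and 23 = 2^0 · 23. Apply v_p(a/b) = v_p(a) − v_p(b): v_2(88/23) = 3 − 0 = 3.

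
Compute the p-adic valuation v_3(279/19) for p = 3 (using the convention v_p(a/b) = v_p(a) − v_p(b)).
v_3(279/19) = 2

Factor powers of 3 from the numerator and denominator of the reduced fraction: 279 = 3^2 · 31 and 19 = 3^0 · 19. Apply v_p(a/b) = v_p(a) − v_p(b): v_3(279/19) = 2 − 0 = 2.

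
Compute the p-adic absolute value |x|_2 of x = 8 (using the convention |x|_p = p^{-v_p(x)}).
|8|_2 = 1/8

Step 1 — compute v_2(x) by factoring powers of 2 out of the numerator and denominator: v_2(8) = 3. Step 2 — apply |x|_p = p^{-v_p(x)} = 2^{-3} = 1/8.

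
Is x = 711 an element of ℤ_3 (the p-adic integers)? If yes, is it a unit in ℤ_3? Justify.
x ∈ ℤ_3 but not a unit; v_3(x) = 2 > 0

ℤ_3 = {x ∈ ℚ_3 : v_3(x) ≥ 0} and ℤ_3^× = {x ∈ ℤ_3 : v_3(x) = 0}. Here v_3(711) = v_3(num) − v_3(den) = 2; compare against these criteria.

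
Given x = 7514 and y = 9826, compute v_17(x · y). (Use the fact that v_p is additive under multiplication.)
v_17(73832564) = 5

v_p(x) = 2 (factor: 7514 = 17^2 · 26); v_p(y) = 3 (factor: 9826 = 17^3 · 2). Additivity: v_p(xy) = v_p(x) + v_p(y) = 2 + 3 = 5. (Direct check: xy = 73832564 = 17^5 · (52).)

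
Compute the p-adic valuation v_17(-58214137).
v_17(-58214137) = 5

v_17(n) is the largest exponent k such that 17^k divides n. Factor out: -58214137 = -17^5 · 41. (Sign doesn't affect v_p.) So v_17(-58214137) = 5.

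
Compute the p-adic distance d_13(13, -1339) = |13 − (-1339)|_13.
d_13(13, -1339) = 1/169

Step 1 — x − y = 13 − (-1339) = 1352. Step 2 — v_13(1352) = 2 (factor: 1352 = (13^2 · 8); the sign does not affect v_p). Step 3 — |x − y|_13 = 13^{-2} = 1/169.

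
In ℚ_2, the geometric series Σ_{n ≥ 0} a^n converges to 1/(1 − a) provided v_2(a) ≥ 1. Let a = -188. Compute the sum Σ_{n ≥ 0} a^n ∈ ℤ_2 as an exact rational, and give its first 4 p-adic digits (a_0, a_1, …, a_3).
Σ a^n = 1/(1 − a) = 1/189;  first 4 digits = (1, 0, 1, 0)

v_2(a) = 2 ≥ 1, so the series converges in ℤ_2 to 1/(1 − a) = 1/(1 − (-188)) = 1/189. Expand this rational in ℤ_2: compute digits iteratively via d_i = x_i mod 2, x_{i+1} = (x_i − d_i)/2. The first 4 digits are (1, 0, 1, 0).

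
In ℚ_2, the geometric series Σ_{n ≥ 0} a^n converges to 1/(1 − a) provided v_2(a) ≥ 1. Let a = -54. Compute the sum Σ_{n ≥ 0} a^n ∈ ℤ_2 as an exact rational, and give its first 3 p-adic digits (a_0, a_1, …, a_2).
Σ a^n = 1/(1 − a) = 1/55;  first 3 digits = (1, 1, 1)

v_2(a) = 1 ≥ 1, so the series converges in ℤ_2 to 1/(1 − a) = 1/(1 − (-54)) = 1/55. Expand this rational in ℤ_2: compute digits iteratively via d_i = x_i mod 2, x_{i+1} = (x_i − d_i)/2. The first 3 digits are (1, 1, 1).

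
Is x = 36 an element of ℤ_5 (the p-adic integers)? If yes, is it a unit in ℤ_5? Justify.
x ∈ ℤ_5^× (unit); v_5(x) = 0

ℤ_5 = {x ∈ ℚ_5 : v_5(x) ≥ 0} and ℤ_5^× = {x ∈ ℤ_5 : v_5(x) = 0}. Here v_5(36) = v_5(num) − v_5(den) = 0; compare against these criteria.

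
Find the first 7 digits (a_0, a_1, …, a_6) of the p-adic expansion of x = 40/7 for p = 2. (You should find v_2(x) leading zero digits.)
(a_0, …, a_6) = (0, 0, 0, 1, 1, 0, 0)

v_2(40/7) = 3, so a_0 = ... = a_2 = 0. Factor out: x = 2^3 · u with u = 5/7 a unit in ℤ_2. Expand u iteratively via a_{v+i} = u_i mod 2, u_{i+1} = (u_i − a_{v+i})/2:
  u_0 = 5/7;  a_3 = 1;  u_1 = (u_0 − 1)/2 = -1/7
  u_1 = -1/7;  a_4 = 1;  u_2 = (u_1 − 1)/2 = -4/7
  u_2 = -4/7;  a_5 = 0;  u_3 = (u_2 − 0)/2 = -2/7
  u_3 = -2/7;  a_6 = 0;  u_4 = (u_3 − 0)/2 = -1/7
Digits: (0, 0, 0, 1, 1, 0, 0).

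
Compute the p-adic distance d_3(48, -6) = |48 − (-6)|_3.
d_3(48, -6) = 1/27

Step 1 — x − y = 48 − (-6) = 54. Step 2 — v_3(54) = 3 (factor: 54 = (3^3 · 2); the sign does not affect v_p). Step 3 — |x − y|_3 = 3^{-3} = 1/27.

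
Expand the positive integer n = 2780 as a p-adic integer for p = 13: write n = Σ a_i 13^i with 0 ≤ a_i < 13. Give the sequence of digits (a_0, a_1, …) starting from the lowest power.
(a_0, a_1, …) = (11, 5, 3, 1)

Repeated division by 13 gives the digits low-to-high: 2780 = 11 + 5·13^1 + 3·13^2 + 1·13^3. Digit sequence: (11, 5, 3, 1).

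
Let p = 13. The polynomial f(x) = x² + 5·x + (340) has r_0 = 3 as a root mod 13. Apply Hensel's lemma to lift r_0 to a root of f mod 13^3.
r_2 = 354 (mod 2197)

Hensel: r_{i+1} = r_i − f(r_i)·(f′(r_i))^{-1} mod 13^{i+2}, f′(x) = 2x + 5. Iterate:
  r_0 = 3 (mod 13)
  r_1 = 16 (mod 169)
  r_2 = 354 (mod 2197)
Final: r = 354 satisfies f(r) ≡ 0 mod 13^3.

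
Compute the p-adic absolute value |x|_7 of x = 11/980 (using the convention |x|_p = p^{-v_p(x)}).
|11/980|_7 = 49

Step 1 — compute v_7(x) by factoring powers of 7 out of the numerator and denominator: v_7(11/980) = -2. Step 2 — apply |x|_p = p^{-v_p(x)} = 7^{2} = 49.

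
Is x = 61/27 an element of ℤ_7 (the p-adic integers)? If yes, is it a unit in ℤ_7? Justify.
x ∈ ℤ_7^× (unit); v_7(x) = 0

ℤ_7 = {x ∈ ℚ_7 : v_7(x) ≥ 0} and ℤ_7^× = {x ∈ ℤ_7 : v_7(x) = 0}. Here v_7(61/27) = v_7(num) − v_7(den) = 0; compare against these criteria.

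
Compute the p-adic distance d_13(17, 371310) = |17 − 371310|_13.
d_13(17, 371310) = 1/371293

Step 1 — x − y = 17 − 371310 = -371293. Step 2 — v_13(-371293) = 5 (factor: -371293 = −(13^5 · 1); the sign does not affect v_p). Step 3 — |x − y|_13 = 13^{-5} = 1/371293.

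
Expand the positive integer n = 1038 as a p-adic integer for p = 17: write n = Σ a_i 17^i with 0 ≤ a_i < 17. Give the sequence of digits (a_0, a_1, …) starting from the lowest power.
(a_0, a_1, …) = (1, 10, 3)

Repeated division by 17 gives the digits low-to-high: 1038 = 1 + 10·17^1 + 3·17^2. Digit sequence: (1, 10, 3).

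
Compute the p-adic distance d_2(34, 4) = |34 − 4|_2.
d_2(34, 4) = 1/2

Step 1 — x − y = 34 − 4 = 30. Step 2 — v_2(30) = 1 (factor: 30 = (2^1 · 15); the sign does not affect v_p). Step 3 — |x − y|_2 = 2^{-1} = 1/2.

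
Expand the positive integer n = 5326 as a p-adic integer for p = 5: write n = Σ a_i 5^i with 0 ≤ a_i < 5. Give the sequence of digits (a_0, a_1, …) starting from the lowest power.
(a_0, a_1, …) = (1, 0, 3, 2, 3, 1)

Repeated division by 5 gives the digits low-to-high: 5326 = 1 + 3·5^2 + 2·5^3 + 3·5^4 + 1·5^5. Digit sequence: (1, 0, 3, 2, 3, 1).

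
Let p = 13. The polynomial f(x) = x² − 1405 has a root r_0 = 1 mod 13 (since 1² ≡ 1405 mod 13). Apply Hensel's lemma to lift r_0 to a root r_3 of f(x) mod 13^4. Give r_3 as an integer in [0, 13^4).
r_3 = 20138 (mod 28561)

Hensel's recurrence: r_{i+1} = r_i − f(r_i)·(f′(r_i))^{-1} mod 13^{i+2}, with f′(x) = 2x. Iterate:
  r_0 = 1 (mod 13)
  r_1 = 27 (mod 169)
  r_2 = 365 (mod 2197)
  r_3 = 20138 (mod 28561)
Final: r_3 = 20138, and one checks f(r_3) ≡ 0 mod 13^4.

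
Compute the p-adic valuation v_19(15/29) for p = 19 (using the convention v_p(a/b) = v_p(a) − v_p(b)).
v_19(15/29) = 0

Factor powers of 19 from the numerator and denominator of the reduced fraction: 15 = 19^0 · 15 and 29 = 19^0 · 29. Apply v_p(a/b) = v_p(a) − v_p(b): v_19(15/29) = 0 − 0 = 0.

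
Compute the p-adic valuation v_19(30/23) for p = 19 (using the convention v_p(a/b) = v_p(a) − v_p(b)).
v_19(30/23) = 0

Factor powers of 19 from the numerator and denominator of the reduced fraction: 30 = 19^0 · 30 and 23 = 19^0 · 23. Apply v_p(a/b) = v_p(a) − v_p(b): v_19(30/23) = 0 − 0 = 0.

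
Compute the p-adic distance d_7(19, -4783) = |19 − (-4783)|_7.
d_7(19, -4783) = 1/2401

Step 1 — x − y = 19 − (-4783) = 4802. Step 2 — v_7(4802) = 4 (factor: 4802 = (7^4 · 2); the sign does not affect v_p). Step 3 — |x − y|_7 = 7^{-4} = 1/2401.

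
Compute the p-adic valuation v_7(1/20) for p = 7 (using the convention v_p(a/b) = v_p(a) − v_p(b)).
v_7(1/20) = 0

Factor powers of 7 from the numerator and denominator of the reduced fraction: 1 = 7^0 · 1 and 20 = 7^0 · 20. Apply v_p(a/b) = v_p(a) − v_p(b): v_7(1/20) = 0 − 0 = 0.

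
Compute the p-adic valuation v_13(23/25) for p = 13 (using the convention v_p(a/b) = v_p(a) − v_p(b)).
v_13(23/25) = 0

Factor powers of 13 from the numerator and denominator of the reduced fraction: 23 = 13^0 · 23 and 25 = 13^0 · 25. Apply v_p(a/b) = v_p(a) − v_p(b): v_13(23/25) = 0 − 0 = 0.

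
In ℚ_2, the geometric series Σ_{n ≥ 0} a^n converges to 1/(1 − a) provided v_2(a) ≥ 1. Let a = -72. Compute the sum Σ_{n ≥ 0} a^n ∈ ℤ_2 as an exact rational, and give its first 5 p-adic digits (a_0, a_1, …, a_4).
Σ a^n = 1/(1 − a) = 1/73;  first 5 digits = (1, 0, 0, 1, 1)

v_2(a) = 3 ≥ 1, so the series converges in ℤ_2 to 1/(1 − a) = 1/(1 − (-72)) = 1/73. Expand this rational in ℤ_2: compute digits iteratively via d_i = x_i mod 2, x_{i+1} = (x_i − d_i)/2. The first 5 digits are (1, 0, 0, 1, 1).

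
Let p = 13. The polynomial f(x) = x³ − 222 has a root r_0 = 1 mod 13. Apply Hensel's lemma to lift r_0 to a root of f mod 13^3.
r_2 = 1483 (mod 2197)

Hensel: r_{i+1} = r_i − f(r_i)/f′(r_i) mod 13^{i+2}, where f′(x) = 3x². Iterate:
  r_0 = 1 (mod 13)
  r_1 = 131 (mod 169)
  r_2 = 1483 (mod 2197)
Final: r = 1483 with f(r) ≡ 0 mod 13^3.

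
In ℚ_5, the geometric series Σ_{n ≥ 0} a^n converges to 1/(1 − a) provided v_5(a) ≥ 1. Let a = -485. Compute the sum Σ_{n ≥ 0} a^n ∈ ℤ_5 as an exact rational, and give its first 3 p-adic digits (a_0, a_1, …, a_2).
Σ a^n = 1/(1 − a) = 1/486;  first 3 digits = (1, 3, 4)

v_5(a) = 1 ≥ 1, so the series converges in ℤ_5 to 1/(1 − a) = 1/(1 − (-485)) = 1/486. Expand this rational in ℤ_5: compute digits iteratively via d_i = x_i mod 5, x_{i+1} = (x_i − d_i)/5. The first 3 digits are (1, 3, 4).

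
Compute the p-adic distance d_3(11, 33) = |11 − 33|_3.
d_3(11, 33) = 1

Step 1 — x − y = 11 − 33 = -22. Step 2 — v_3(-22) = 0 (factor: -22 = −(3^0 · 22); the sign does not affect v_p). Step 3 — |x − y|_3 = 3^{0} = 1.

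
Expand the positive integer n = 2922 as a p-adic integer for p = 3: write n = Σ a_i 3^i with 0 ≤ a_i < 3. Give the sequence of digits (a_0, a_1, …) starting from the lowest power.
(a_0, a_1, …) = (0, 2, 0, 0, 0, 0, 1, 1)

Repeated division by 3 gives the digits low-to-high: 2922 = 2·3^1 + 1·3^6 + 1·3^7. Digit sequence: (0, 2, 0, 0, 0, 0, 1, 1).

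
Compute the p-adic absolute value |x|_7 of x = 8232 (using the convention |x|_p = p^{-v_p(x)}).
|8232|_7 = 1/343

Step 1 — compute v_7(x) by factoring powers of 7 out of the numerator and denominator: v_7(8232) = 3. Step 2 — apply |x|_p = p^{-v_p(x)} = 7^{-3} = 1/343.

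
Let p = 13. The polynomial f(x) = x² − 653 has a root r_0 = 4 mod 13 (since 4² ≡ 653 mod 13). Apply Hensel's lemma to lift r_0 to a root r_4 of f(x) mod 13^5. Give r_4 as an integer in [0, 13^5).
r_4 = 16202 (mod 371293)

Hensel's recurrence: r_{i+1} = r_i − f(r_i)·(f′(r_i))^{-1} mod 13^{i+2}, with f′(x) = 2x. Iterate:
  r_0 = 4 (mod 13)
  r_1 = 147 (mod 169)
  r_2 = 823 (mod 2197)
  r_3 = 16202 (mod 28561)
  r_4 = 16202 (mod 371293)
Final: r_4 = 16202, and one checks f(r_4) ≡ 0 mod 13^5.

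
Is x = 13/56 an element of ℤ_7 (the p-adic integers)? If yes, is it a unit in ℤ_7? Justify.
x ∉ ℤ_7 (v_7(x) = -1 < 0)

ℤ_7 = {x ∈ ℚ_7 : v_7(x) ≥ 0} and ℤ_7^× = {x ∈ ℤ_7 : v_7(x) = 0}. Here v_7(13/56) = v_7(num) − v_7(den) = -1; compare against these criteria.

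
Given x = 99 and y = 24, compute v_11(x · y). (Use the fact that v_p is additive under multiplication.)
v_11(2376) = 1

v_p(x) = 1 (factor: 99 = 11^1 · 9); v_p(y) = 0 (factor: 24 = 11^0 · 24). Additivity: v_p(xy) = v_p(x) + v_p(y) = 1 + 0 = 1. (Direct check: xy = 2376 = 11^1 · (216).)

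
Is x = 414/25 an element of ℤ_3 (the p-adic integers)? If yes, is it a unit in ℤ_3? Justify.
x ∈ ℤ_3 but not a unit; v_3(x) = 2 > 0

ℤ_3 = {x ∈ ℚ_3 : v_3(x) ≥ 0} and ℤ_3^× = {x ∈ ℤ_3 : v_3(x) = 0}. Here v_3(414/25) = v_3(num) − v_3(den) = 2; compare against these criteria.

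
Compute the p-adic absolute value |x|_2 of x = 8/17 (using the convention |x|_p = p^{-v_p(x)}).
|8/17|_2 = 1/8

Step 1 — compute v_2(x) by factoring powers of 2 out of the numerator and denominator: v_2(8/17) = 3. Step 2 — apply |x|_p = p^{-v_p(x)} = 2^{-3} = 1/8.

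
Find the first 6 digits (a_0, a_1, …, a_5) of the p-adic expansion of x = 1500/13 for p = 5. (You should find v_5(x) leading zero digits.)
(a_0, …, a_5) = (0, 0, 0, 4, 4, 1)

v_5(1500/13) = 3, so a_0 = ... = a_2 = 0. Factor out: x = 5^3 · u with u = 12/13 a unit in ℤ_5. Expand u iteratively via a_{v+i} = u_i mod 5, u_{i+1} = (u_i − a_{v+i})/5:
  u_0 = 12/13;  a_3 = 4;  u_1 = (u_0 − 4)/5 = -8/13
  u_1 = -8/13;  a_4 = 4;  u_2 = (u_1 − 4)/5 = -12/13
  u_2 = -12/13;  a_5 = 1;  u_3 = (u_2 − 1)/5 = -5/13
Digits: (0, 0, 0, 4, 4, 1).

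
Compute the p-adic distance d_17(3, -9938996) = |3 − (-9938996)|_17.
d_17(3, -9938996) = 1/1419857

Step 1 — x − y = 3 − (-9938996) = 9938999. Step 2 — v_17(9938999) = 5 (factor: 9938999 = (17^5 · 7); the sign does not affect v_p). Step 3 — |x − y|_17 = 17^{-5} = 1/1419857.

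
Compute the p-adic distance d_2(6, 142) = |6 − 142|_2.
d_2(6, 142) = 1/8

Step 1 — x − y = 6 − 142 = -136. Step 2 — v_2(-136) = 3 (factor: -136 = −(2^3 · 17); the sign does not affect v_p). Step 3 — |x − y|_2 = 2^{-3} = 1/8.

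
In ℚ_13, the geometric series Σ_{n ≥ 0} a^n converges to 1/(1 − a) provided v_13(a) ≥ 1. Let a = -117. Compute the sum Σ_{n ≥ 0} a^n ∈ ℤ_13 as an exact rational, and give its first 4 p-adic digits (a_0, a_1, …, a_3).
Σ a^n = 1/(1 − a) = 1/118;  first 4 digits = (1, 4, 2, 5)

v_13(a) = 1 ≥ 1, so the series converges in ℤ_13 to 1/(1 − a) = 1/(1 − (-117)) = 1/118. Expand this rational in ℤ_13: compute digits iteratively via d_i = x_i mod 13, x_{i+1} = (x_i − d_i)/13. The first 4 digits are (1, 4, 2, 5).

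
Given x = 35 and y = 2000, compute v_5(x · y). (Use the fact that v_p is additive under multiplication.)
v_5(70000) = 4

v_p(x) = 1 (factor: 35 = 5^1 · 7); v_p(y) = 3 (factor: 2000 = 5^3 · 16). Additivity: v_p(xy) = v_p(x) + v_p(y) = 1 + 3 = 4. (Direct check: xy = 70000 = 5^4 · (112).)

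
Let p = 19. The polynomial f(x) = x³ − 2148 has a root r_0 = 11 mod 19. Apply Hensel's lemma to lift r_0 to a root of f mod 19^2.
r_1 = 239 (mod 361)

Hensel: r_{i+1} = r_i − f(r_i)/f′(r_i) mod 19^{i+2}, where f′(x) = 3x². Iterate:
  r_0 = 11 (mod 19)
  r_1 = 239 (mod 361)
Final: r = 239 with f(r) ≡ 0 mod 19^2.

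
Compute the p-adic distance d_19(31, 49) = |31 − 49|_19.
d_19(31, 49) = 1

Step 1 — x − y = 31 − 49 = -18. Step 2 — v_19(-18) = 0 (factor: -18 = −(19^0 · 18); the sign does not affect v_p). Step 3 — |x − y|_19 = 19^{0} = 1.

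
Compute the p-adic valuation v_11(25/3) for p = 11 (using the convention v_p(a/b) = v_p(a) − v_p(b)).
v_11(25/3) = 0

Factor powers of 11 from the numerator and denominator of the reduced fraction: 25 = 11^0 · 25 and 3 = 11^0 · 3. Apply v_p(a/b) = v_p(a) − v_p(b): v_11(25/3) = 0 − 0 = 0.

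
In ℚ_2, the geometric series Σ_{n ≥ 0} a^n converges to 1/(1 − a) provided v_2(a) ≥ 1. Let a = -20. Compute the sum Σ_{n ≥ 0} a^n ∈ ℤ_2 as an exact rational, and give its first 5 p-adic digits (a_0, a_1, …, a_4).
Σ a^n = 1/(1 − a) = 1/21;  first 5 digits = (1, 0, 1, 1, 1)

v_2(a) = 2 ≥ 1, so the series converges in ℤ_2 to 1/(1 − a) = 1/(1 − (-20)) = 1/21. Expand this rational in ℤ_2: compute digits iteratively via d_i = x_i mod 2, x_{i+1} = (x_i − d_i)/2. The first 5 digits are (1, 0, 1, 1, 1).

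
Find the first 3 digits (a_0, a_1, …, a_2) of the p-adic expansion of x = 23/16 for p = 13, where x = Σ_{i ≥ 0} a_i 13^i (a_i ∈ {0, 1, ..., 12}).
(a_0, …, a_2) = (12, 0, 4)

v_13(23/16) = 0 (numerator and denominator both coprime to 13), so x ∈ ℤ_13^×. Compute digits iteratively via a_i = x_i mod 13, x_{i+1} = (x_i − a_i)/13, with x_0 = x:
  x_0 = 23/16;  a_0 = 12;  x_1 = (x_0 − 12)/13 = -13/16
  x_1 = -13/16;  a_1 = 0;  x_2 = (x_1 − 0)/13 = -1/16
  x_2 = -1/16;  a_2 = 4;  x_3 = (x_2 − 4)/13 = -5/16
Digits: (12, 0, 4).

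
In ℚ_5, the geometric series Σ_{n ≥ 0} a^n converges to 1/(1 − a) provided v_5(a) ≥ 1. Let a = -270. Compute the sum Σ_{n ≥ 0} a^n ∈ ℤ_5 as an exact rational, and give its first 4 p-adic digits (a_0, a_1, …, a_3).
Σ a^n = 1/(1 − a) = 1/271;  first 4 digits = (1, 1, 0, 2)

v_5(a) = 1 ≥ 1, so the series converges in ℤ_5 to 1/(1 − a) = 1/(1 − (-270)) = 1/271. Expand this rational in ℤ_5: compute digits iteratively via d_i = x_i mod 5, x_{i+1} = (x_i − d_i)/5. The first 4 digits are (1, 1, 0, 2).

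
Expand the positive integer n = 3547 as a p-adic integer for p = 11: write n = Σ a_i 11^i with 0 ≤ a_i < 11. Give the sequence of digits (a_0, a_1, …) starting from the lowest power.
(a_0, a_1, …) = (5, 3, 7, 2)

Repeated division by 11 gives the digits low-to-high: 3547 = 5 + 3·11^1 + 7·11^2 + 2·11^3. Digit sequence: (5, 3, 7, 2).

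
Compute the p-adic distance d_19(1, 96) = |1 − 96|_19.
d_19(1, 96) = 1/19

Step 1 — x − y = 1 − 96 = -95. Step 2 — v_19(-95) = 1 (factor: -95 = −(19^1 · 5); the sign does not affect v_p). Step 3 — |x − y|_19 = 19^{-1} = 1/19.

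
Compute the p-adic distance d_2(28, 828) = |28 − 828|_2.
d_2(28, 828) = 1/32

Step 1 — x − y = 28 − 828 = -800. Step 2 — v_2(-800) = 5 (factor: -800 = −(2^5 · 25); the sign does not affect v_p). Step 3 — |x − y|_2 = 2^{-5} = 1/32.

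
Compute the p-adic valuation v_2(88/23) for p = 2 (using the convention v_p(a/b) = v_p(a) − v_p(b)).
v_2(88/23) = 3

Factor powers of 2 from the numerator and denominator of the reduced fraction: 88 = 2^3 · 11 and 23 = 2^0 · 23. Apply v_p(a/b) = v_p(a) − v_p(b): v_2(88/23) = 3 − 0 = 3.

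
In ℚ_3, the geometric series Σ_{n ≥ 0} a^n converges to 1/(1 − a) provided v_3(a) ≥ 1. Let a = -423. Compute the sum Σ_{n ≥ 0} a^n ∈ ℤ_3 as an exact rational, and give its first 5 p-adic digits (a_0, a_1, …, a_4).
Σ a^n = 1/(1 − a) = 1/424;  first 5 digits = (1, 0, 1, 2, 1)

v_3(a) = 2 ≥ 1, so the series converges in ℤ_3 to 1/(1 − a) = 1/(1 − (-423)) = 1/424. Expand this rational in ℤ_3: compute digits iteratively via d_i = x_i mod 3, x_{i+1} = (x_i − d_i)/3. The first 5 digits are (1, 0, 1, 2, 1).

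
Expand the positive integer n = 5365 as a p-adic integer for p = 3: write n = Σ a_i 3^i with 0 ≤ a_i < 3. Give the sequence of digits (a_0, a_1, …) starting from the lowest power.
(a_0, a_1, …) = (1, 0, 2, 0, 0, 1, 1, 2)

Repeated division by 3 gives the digits low-to-high: 5365 = 1 + 2·3^2 + 1·3^5 + 1·3^6 + 2·3^7. Digit sequence: (1, 0, 2, 0, 0, 1, 1, 2).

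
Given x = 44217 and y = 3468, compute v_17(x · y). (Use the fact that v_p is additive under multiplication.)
v_17(153344556) = 5

v_p(x) = 3 (factor: 44217 = 17^3 · 9); v_p(y) = 2 (factor: 3468 = 17^2 · 12). Additivity: v_p(xy) = v_p(x) + v_p(y) = 3 + 2 = 5. (Direct check: xy = 153344556 = 17^5 · (108).)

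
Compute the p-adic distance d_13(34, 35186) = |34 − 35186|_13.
d_13(34, 35186) = 1/2197

Step 1 — x − y = 34 − 35186 = -35152. Step 2 — v_13(-35152) = 3 (factor: -35152 = −(13^3 · 16); the sign does not affect v_p). Step 3 — |x − y|_13 = 13^{-3} = 1/2197.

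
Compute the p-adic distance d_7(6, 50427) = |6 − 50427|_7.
d_7(6, 50427) = 1/16807

Step 1 — x − y = 6 − 50427 = -50421. Step 2 — v_7(-50421) = 5 (factor: -50421 = −(7^5 · 3); the sign does not affect v_p). Step 3 — |x − y|_7 = 7^{-5} = 1/16807.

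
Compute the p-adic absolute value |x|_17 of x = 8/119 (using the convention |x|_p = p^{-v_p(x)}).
|8/119|_17 = 17

Step 1 — compute v_17(x) by factoring powers of 17 out of the numerator and denominator: v_17(8/119) = -1. Step 2 — apply |x|_p = p^{-v_p(x)} = 17^{1} = 17.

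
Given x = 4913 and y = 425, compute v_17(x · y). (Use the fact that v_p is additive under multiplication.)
v_17(2088025) = 4

v_p(x) = 3 (factor: 4913 = 17^3 · 1); v_p(y) = 1 (factor: 425 = 17^1 · 25). Additivity: v_p(xy) = v_p(x) + v_p(y) = 3 + 1 = 4. (Direct check: xy = 2088025 = 17^4 · (25).)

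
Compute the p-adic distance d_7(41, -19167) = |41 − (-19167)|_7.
d_7(41, -19167) = 1/2401

Step 1 — x − y = 41 − (-19167) = 19208. Step 2 — v_7(19208) = 4 (factor: 19208 = (7^4 · 8); the sign does not affect v_p). Step 3 — |x − y|_7 = 7^{-4} = 1/2401.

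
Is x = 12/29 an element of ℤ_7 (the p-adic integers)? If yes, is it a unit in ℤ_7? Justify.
x ∈ ℤ_7^× (unit); v_7(x) = 0

ℤ_7 = {x ∈ ℚ_7 : v_7(x) ≥ 0} and ℤ_7^× = {x ∈ ℤ_7 : v_7(x) = 0}. Here v_7(12/29) = v_7(num) − v_7(den) = 0; compare against these criteria.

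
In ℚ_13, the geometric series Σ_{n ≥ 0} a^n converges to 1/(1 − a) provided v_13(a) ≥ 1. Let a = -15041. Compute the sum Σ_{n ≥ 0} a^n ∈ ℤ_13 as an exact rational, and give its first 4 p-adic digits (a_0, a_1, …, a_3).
Σ a^n = 1/(1 − a) = 1/15042;  first 4 digits = (1, 0, 2, 6)

v_13(a) = 2 ≥ 1, so the series converges in ℤ_13 to 1/(1 − a) = 1/(1 − (-15041)) = 1/15042. Expand this rational in ℤ_13: compute digits iteratively via d_i = x_i mod 13, x_{i+1} = (x_i − d_i)/13. The first 4 digits are (1, 0, 2, 6).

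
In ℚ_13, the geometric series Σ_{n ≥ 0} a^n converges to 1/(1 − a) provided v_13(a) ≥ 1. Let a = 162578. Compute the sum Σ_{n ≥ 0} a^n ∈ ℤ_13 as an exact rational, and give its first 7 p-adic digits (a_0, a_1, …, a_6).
Σ a^n = 1/(1 − a) = -1/162577;  first 7 digits = (1, 0, 0, 9, 5, 0, 3)

v_13(a) = 3 ≥ 1, so the series converges in ℤ_13 to 1/(1 − a) = 1/(1 − 162578) = -1/162577. Expand this rational in ℤ_13: compute digits iteratively via d_i = x_i mod 13, x_{i+1} = (x_i − d_i)/13. The first 7 digits are (1, 0, 0, 9, 5, 0, 3).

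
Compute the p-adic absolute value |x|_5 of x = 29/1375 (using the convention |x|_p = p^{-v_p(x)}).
|29/1375|_5 = 125

Step 1 — compute v_5(x) by factoring powers of 5 out of the numerator and denominator: v_5(29/1375) = -3. Step 2 — apply |x|_p = p^{-v_p(x)} = 5^{3} = 125.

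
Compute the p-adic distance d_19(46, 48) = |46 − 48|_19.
d_19(46, 48) = 1

Step 1 — x − y = 46 − 48 = -2. Step 2 — v_19(-2) = 0 (factor: -2 = −(19^0 · 2); the sign does not affect v_p). Step 3 — |x − y|_19 = 19^{0} = 1.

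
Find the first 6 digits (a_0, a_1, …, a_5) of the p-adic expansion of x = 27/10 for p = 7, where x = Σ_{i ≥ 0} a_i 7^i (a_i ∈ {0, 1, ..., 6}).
(a_0, …, a_5) = (2, 5, 0, 2, 6, 4)

v_7(27/10) = 0 (numerator and denominator both coprime to 7), so x ∈ ℤ_7^×. Compute digits iteratively via a_i = x_i mod 7, x_{i+1} = (x_i − a_i)/7, with x_0 = x:
  x_0 = 27/10;  a_0 = 2;  x_1 = (x_0 − 2)/7 = 1/10
  x_1 = 1/10;  a_1 = 5;  x_2 = (x_1 − 5)/7 = -7/10
  x_2 = -7/10;  a_2 = 0;  x_3 = (x_2 − 0)/7 = -1/10
  x_3 = -1/10;  a_3 = 2;  x_4 = (x_3 − 2)/7 = -3/10
  x_4 = -3/10;  a_4 = 6;  x_5 = (x_4 − 6)/7 = -9/10
  x_5 = -9/10;  a_5 = 4;  x_6 = (x_5 − 4)/7 = -7/10
Digits: (2, 5, 0, 2, 6, 4).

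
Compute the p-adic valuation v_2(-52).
v_2(-52) = 2

v_2(n) is the largest exponent k such that 2^k divides n. Factor out: -52 = -2^2 · 13. (Sign doesn't affect v_p.) So v_2(-52) = 2.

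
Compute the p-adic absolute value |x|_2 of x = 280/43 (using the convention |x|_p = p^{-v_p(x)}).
|280/43|_2 = 1/8

Step 1 — compute v_2(x) by factoring powers of 2 out of the numerator and denominator: v_2(280/43) = 3. Step 2 — apply |x|_p = p^{-v_p(x)} = 2^{-3} = 1/8.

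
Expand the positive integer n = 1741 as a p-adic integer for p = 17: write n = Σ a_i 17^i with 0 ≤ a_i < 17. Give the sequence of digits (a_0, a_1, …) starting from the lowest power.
(a_0, a_1, …) = (7, 0, 6)

Repeated division by 17 gives the digits low-to-high: 1741 = 7 + 6·17^2. Digit sequence: (7, 0, 6).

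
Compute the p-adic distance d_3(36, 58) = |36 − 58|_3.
d_3(36, 58) = 1

Step 1 — x − y = 36 − 58 = -22. Step 2 — v_3(-22) = 0 (factor: -22 = −(3^0 · 22); the sign does not affect v_p). Step 3 — |x − y|_3 = 3^{0} = 1.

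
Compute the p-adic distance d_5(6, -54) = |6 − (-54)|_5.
d_5(6, -54) = 1/5

Step 1 — x − y = 6 − (-54) = 60. Step 2 — v_5(60) = 1 (factor: 60 = (5^1 · 12); the sign does not affect v_p). Step 3 — |x − y|_5 = 5^{-1} = 1/5.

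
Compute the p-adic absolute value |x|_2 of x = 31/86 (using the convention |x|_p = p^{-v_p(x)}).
|31/86|_2 = 2

Step 1 — compute v_2(x) by factoring powers of 2 out of the numerator and denominator: v_2(31/86) = -1. Step 2 — apply |x|_p = p^{-v_p(x)} = 2^{1} = 2.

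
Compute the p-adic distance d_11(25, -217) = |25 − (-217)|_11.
d_11(25, -217) = 1/121

Step 1 — x − y = 25 − (-217) = 242. Step 2 — v_11(242) = 2 (factor: 242 = (11^2 · 2); the sign does not affect v_p). Step 3 — |x − y|_11 = 11^{-2} = 1/121.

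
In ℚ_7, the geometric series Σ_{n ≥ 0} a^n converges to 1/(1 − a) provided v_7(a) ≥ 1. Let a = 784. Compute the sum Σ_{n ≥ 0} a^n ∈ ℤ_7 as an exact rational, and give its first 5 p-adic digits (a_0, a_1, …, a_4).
Σ a^n = 1/(1 − a) = -1/783;  first 5 digits = (1, 0, 2, 2, 4)

v_7(a) = 2 ≥ 1, so the series converges in ℤ_7 to 1/(1 − a) = 1/(1 − 784) = -1/783. Expand this rational in ℤ_7: compute digits iteratively via d_i = x_i mod 7, x_{i+1} = (x_i − d_i)/7. The first 5 digits are (1, 0, 2, 2, 4).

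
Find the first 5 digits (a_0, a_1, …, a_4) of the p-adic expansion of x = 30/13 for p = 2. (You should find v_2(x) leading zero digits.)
(a_0, …, a_4) = (0, 1, 1, 0, 1)

v_2(30/13) = 1, so a_0 = ... = a_0 = 0. Factor out: x = 2^1 · u with u = 15/13 a unit in ℤ_2. Expand u iteratively via a_{v+i} = u_i mod 2, u_{i+1} = (u_i − a_{v+i})/2:
  u_0 = 15/13;  a_1 = 1;  u_1 = (u_0 − 1)/2 = 1/13
  u_1 = 1/13;  a_2 = 1;  u_2 = (u_1 − 1)/2 = -6/13
  u_2 = -6/13;  a_3 = 0;  u_3 = (u_2 − 0)/2 = -3/13
  u_3 = -3/13;  a_4 = 1;  u_4 = (u_3 − 1)/2 = -8/13
Digits: (0, 1, 1, 0, 1).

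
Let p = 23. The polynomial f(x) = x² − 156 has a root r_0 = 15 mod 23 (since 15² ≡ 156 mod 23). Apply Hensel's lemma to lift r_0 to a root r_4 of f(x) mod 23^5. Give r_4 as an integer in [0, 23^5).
r_4 = 2391992 (mod 6436343)

Hensel's recurrence: r_{i+1} = r_i − f(r_i)·(f′(r_i))^{-1} mod 23^{i+2}, with f′(x) = 2x. Iterate:
  r_0 = 15 (mod 23)
  r_1 = 383 (mod 529)
  r_2 = 7260 (mod 12167)
  r_3 = 153264 (mod 279841)
  r_4 = 2391992 (mod 6436343)
Final: r_4 = 2391992, and one checks f(r_4) ≡ 0 mod 23^5.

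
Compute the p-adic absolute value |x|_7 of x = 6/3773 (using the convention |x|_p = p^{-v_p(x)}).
|6/3773|_7 = 343

Step 1 — compute v_7(x) by factoring powers of 7 out of the numerator and denominator: v_7(6/3773) = -3. Step 2 — apply |x|_p = p^{-v_p(x)} = 7^{3} = 343.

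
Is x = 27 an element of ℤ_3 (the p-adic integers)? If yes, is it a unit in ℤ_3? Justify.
x ∈ ℤ_3 but not a unit; v_3(x) = 3 > 0

ℤ_3 = {x ∈ ℚ_3 : v_3(x) ≥ 0} and ℤ_3^× = {x ∈ ℤ_3 : v_3(x) = 0}. Here v_3(27) = v_3(num) − v_3(den) = 3; compare against these criteria.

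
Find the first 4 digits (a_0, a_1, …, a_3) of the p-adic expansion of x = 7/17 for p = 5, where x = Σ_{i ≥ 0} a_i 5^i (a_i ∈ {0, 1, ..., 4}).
(a_0, …, a_3) = (1, 4, 3, 1)

v_5(7/17) = 0 (numerator and denominator both coprime to 5), so x ∈ ℤ_5^×. Compute digits iteratively via a_i = x_i mod 5, x_{i+1} = (x_i − a_i)/5, with x_0 = x:
  x_0 = 7/17;  a_0 = 1;  x_1 = (x_0 − 1)/5 = -2/17
  x_1 = -2/17;  a_1 = 4;  x_2 = (x_1 − 4)/5 = -14/17
  x_2 = -14/17;  a_2 = 3;  x_3 = (x_2 − 3)/5 = -13/17
  x_3 = -13/17;  a_3 = 1;  x_4 = (x_3 − 1)/5 = -6/17
Digits: (1, 4, 3, 1).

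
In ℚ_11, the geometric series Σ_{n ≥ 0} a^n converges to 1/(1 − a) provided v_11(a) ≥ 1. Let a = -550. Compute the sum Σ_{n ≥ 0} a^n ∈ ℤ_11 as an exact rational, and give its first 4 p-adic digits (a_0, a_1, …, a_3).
Σ a^n = 1/(1 − a) = 1/551;  first 4 digits = (1, 5, 9, 10)

v_11(a) = 1 ≥ 1, so the series converges in ℤ_11 to 1/(1 − a) = 1/(1 − (-550)) = 1/551. Expand this rational in ℤ_11: compute digits iteratively via d_i = x_i mod 11, x_{i+1} = (x_i − d_i)/11. The first 4 digits are (1, 5, 9, 10).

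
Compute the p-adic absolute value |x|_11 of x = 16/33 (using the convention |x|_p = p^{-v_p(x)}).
|16/33|_11 = 11

Step 1 — compute v_11(x) by factoring powers of 11 out of the numerator and denominator: v_11(16/33) = -1. Step 2 — apply |x|_p = p^{-v_p(x)} = 11^{1} = 11.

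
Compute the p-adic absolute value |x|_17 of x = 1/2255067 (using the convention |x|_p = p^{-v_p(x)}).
|1/2255067|_17 = 83521

Step 1 — compute v_17(x) by factoring powers of 17 out of the numerator and denominator: v_17(1/2255067) = -4. Step 2 — apply |x|_p = p^{-v_p(x)} = 17^{4} = 83521.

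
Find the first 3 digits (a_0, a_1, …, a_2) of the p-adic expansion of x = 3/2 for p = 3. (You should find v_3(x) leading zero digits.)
(a_0, …, a_2) = (0, 2, 1)

v_3(3/2) = 1, so a_0 = ... = a_0 = 0. Factor out: x = 3^1 · u with u = 1/2 a unit in ℤ_3. Expand u iteratively via a_{v+i} = u_i mod 3, u_{i+1} = (u_i − a_{v+i})/3:
  u_0 = 1/2;  a_1 = 2;  u_1 = (u_0 − 2)/3 = -1/2
  u_1 = -1/2;  a_2 = 1;  u_2 = (u_1 − 1)/3 = -1/2
Digits: (0, 2, 1).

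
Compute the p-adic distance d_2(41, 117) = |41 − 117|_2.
d_2(41, 117) = 1/4

Step 1 — x − y = 41 − 117 = -76. Step 2 — v_2(-76) = 2 (factor: -76 = −(2^2 · 19); the sign does not affect v_p). Step 3 — |x − y|_2 = 2^{-2} = 1/4.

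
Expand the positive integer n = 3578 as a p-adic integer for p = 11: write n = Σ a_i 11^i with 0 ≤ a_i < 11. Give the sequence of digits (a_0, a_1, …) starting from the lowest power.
(a_0, a_1, …) = (3, 6, 7, 2)

Repeated division by 11 gives the digits low-to-high: 3578 = 3 + 6·11^1 + 7·11^2 + 2·11^3. Digit sequence: (3, 6, 7, 2).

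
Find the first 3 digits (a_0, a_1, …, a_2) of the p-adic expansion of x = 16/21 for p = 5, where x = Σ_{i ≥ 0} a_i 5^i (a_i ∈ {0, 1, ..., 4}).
(a_0, …, a_2) = (1, 4, 3)

v_5(16/21) = 0 (numerator and denominator both coprime to 5), so x ∈ ℤ_5^×. Compute digits iteratively via a_i = x_i mod 5, x_{i+1} = (x_i − a_i)/5, with x_0 = x:
  x_0 = 16/21;  a_0 = 1;  x_1 = (x_0 − 1)/5 = -1/21
  x_1 = -1/21;  a_1 = 4;  x_2 = (x_1 − 4)/5 = -17/21
  x_2 = -17/21;  a_2 = 3;  x_3 = (x_2 − 3)/5 = -16/21
Digits: (1, 4, 3).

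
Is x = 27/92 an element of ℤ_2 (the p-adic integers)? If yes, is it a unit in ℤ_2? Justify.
x ∉ ℤ_2 (v_2(x) = -2 < 0)

ℤ_2 = {x ∈ ℚ_2 : v_2(x) ≥ 0} and ℤ_2^× = {x ∈ ℤ_2 : v_2(x) = 0}. Here v_2(27/92) = v_2(num) − v_2(den) = -2; compare against these criteria.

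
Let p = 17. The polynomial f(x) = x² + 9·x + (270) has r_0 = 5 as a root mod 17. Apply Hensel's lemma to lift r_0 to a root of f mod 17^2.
r_1 = 124 (mod 289)

Hensel: r_{i+1} = r_i − f(r_i)·(f′(r_i))^{-1} mod 17^{i+2}, f′(x) = 2x + 9. Iterate:
  r_0 = 5 (mod 17)
  r_1 = 124 (mod 289)
Final: r = 124 satisfies f(r) ≡ 0 mod 17^2.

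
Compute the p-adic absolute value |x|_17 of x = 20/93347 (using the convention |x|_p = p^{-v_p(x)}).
|20/93347|_17 = 4913

Step 1 — compute v_17(x) by factoring powers of 17 out of the numerator and denominator: v_17(20/93347) = -3. Step 2 — apply |x|_p = p^{-v_p(x)} = 17^{3} = 4913.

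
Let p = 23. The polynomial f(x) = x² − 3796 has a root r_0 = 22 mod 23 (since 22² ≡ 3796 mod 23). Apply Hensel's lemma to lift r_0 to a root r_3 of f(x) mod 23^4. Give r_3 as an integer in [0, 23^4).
r_3 = 175581 (mod 279841)

Hensel's recurrence: r_{i+1} = r_i − f(r_i)·(f′(r_i))^{-1} mod 23^{i+2}, with f′(x) = 2x. Iterate:
  r_0 = 22 (mod 23)
  r_1 = 482 (mod 529)
  r_2 = 5243 (mod 12167)
  r_3 = 175581 (mod 279841)
Final: r_3 = 175581, and one checks f(r_3) ≡ 0 mod 23^4.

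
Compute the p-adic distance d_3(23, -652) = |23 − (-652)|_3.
d_3(23, -652) = 1/27

Step 1 — x − y = 23 − (-652) = 675. Step 2 — v_3(675) = 3 (factor: 675 = (3^3 · 25); the sign does not affect v_p). Step 3 — |x − y|_3 = 3^{-3} = 1/27.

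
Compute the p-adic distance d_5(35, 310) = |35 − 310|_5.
d_5(35, 310) = 1/25

Step 1 — x − y = 35 − 310 = -275. Step 2 — v_5(-275) = 2 (factor: -275 = −(5^2 · 11); the sign does not affect v_p). Step 3 — |x − y|_5 = 5^{-2} = 1/25.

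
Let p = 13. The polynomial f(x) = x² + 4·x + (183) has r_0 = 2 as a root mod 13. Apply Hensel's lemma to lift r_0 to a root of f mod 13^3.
r_2 = 886 (mod 2197)

Hensel: r_{i+1} = r_i − f(r_i)·(f′(r_i))^{-1} mod 13^{i+2}, f′(x) = 2x + 4. Iterate:
  r_0 = 2 (mod 13)
  r_1 = 41 (mod 169)
  r_2 = 886 (mod 2197)
Final: r = 886 satisfies f(r) ≡ 0 mod 13^3.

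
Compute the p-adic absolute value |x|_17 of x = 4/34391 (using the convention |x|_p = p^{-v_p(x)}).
|4/34391|_17 = 4913

Step 1 — compute v_17(x) by factoring powers of 17 out of the numerator and denominator: v_17(4/34391) = -3. Step 2 — apply |x|_p = p^{-v_p(x)} = 17^{3} = 4913.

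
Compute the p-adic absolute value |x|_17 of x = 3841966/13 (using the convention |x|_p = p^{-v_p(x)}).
|3841966/13|_17 = 1/83521

Step 1 — compute v_17(x) by factoring powers of 17 out of the numerator and denominator: v_17(3841966/13) = 4. Step 2 — apply |x|_p = p^{-v_p(x)} = 17^{-4} = 1/83521.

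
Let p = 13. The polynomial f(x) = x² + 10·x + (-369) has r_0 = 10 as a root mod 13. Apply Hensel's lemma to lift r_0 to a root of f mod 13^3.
r_2 = 1700 (mod 2197)

Hensel: r_{i+1} = r_i − f(r_i)·(f′(r_i))^{-1} mod 13^{i+2}, f′(x) = 2x + 10. Iterate:
  r_0 = 10 (mod 13)
  r_1 = 10 (mod 169)
  r_2 = 1700 (mod 2197)
Final: r = 1700 satisfies f(r) ≡ 0 mod 13^3.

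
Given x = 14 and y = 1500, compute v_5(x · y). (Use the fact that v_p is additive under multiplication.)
v_5(21000) = 3

v_p(x) = 0 (factor: 14 = 5^0 · 14); v_p(y) = 3 (factor: 1500 = 5^3 · 12). Additivity: v_p(xy) = v_p(x) + v_p(y) = 0 + 3 = 3. (Direct check: xy = 21000 = 5^3 · (168).)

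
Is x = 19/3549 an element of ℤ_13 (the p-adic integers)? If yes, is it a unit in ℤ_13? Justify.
x ∉ ℤ_13 (v_13(x) = -2 < 0)

ℤ_13 = {x ∈ ℚ_13 : v_13(x) ≥ 0} and ℤ_13^× = {x ∈ ℤ_13 : v_13(x) = 0}. Here v_13(19/3549) = v_13(num) − v_13(den) = -2; compare against these criteria.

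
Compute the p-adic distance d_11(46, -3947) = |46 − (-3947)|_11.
d_11(46, -3947) = 1/1331

Step 1 — x − y = 46 − (-3947) = 3993. Step 2 — v_11(3993) = 3 (factor: 3993 = (11^3 · 3); the sign does not affect v_p). Step 3 — |x − y|_11 = 11^{-3} = 1/1331.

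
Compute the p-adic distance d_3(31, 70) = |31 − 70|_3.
d_3(31, 70) = 1/3

Step 1 — x − y = 31 − 70 = -39. Step 2 — v_3(-39) = 1 (factor: -39 = −(3^1 · 13); the sign does not affect v_p). Step 3 — |x − y|_3 = 3^{-1} = 1/3.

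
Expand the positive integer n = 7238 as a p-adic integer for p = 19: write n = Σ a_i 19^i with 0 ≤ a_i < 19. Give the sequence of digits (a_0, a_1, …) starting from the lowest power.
(a_0, a_1, …) = (18, 0, 1, 1)

Repeated division by 19 gives the digits low-to-high: 7238 = 18 + 1·19^2 + 1·19^3. Digit sequence: (18, 0, 1, 1).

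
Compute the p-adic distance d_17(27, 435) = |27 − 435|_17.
d_17(27, 435) = 1/17

Step 1 — x − y = 27 − 435 = -408. Step 2 — v_17(-408) = 1 (factor: -408 = −(17^1 · 24); the sign does not affect v_p). Step 3 — |x − y|_17 = 17^{-1} = 1/17.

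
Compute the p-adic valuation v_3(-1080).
v_3(-1080) = 3

v_3(n) is the largest exponent k such that 3^k divides n. Factor out: -1080 = -3^3 · 40. (Sign doesn't affect v_p.) So v_3(-1080) = 3.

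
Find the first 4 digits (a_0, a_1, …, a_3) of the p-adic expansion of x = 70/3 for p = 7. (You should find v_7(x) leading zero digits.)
(a_0, …, a_3) = (0, 1, 5, 4)

v_7(70/3) = 1, so a_0 = ... = a_0 = 0. Factor out: x = 7^1 · u with u = 10/3 a unit in ℤ_7. Expand u iteratively via a_{v+i} = u_i mod 7, u_{i+1} = (u_i − a_{v+i})/7:
  u_0 = 10/3;  a_1 = 1;  u_1 = (u_0 − 1)/7 = 1/3
  u_1 = 1/3;  a_2 = 5;  u_2 = (u_1 − 5)/7 = -2/3
  u_2 = -2/3;  a_3 = 4;  u_3 = (u_2 − 4)/7 = -2/3
Digits: (0, 1, 5, 4).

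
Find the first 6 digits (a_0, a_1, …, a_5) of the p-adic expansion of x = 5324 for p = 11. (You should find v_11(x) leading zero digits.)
(a_0, …, a_5) = (0, 0, 0, 4, 0, 0)

v_11(5324) = 3, so a_0 = ... = a_2 = 0. Factor out: x = 11^3 · u with u = 4 a unit in ℤ_11. Expand u iteratively via a_{v+i} = u_i mod 11, u_{i+1} = (u_i − a_{v+i})/11:
  u_0 = 4;  a_3 = 4;  u_1 = (u_0 − 4)/11 = 0
  u_1 = 0;  a_4 = 0;  u_2 = (u_1 − 0)/11 = 0
  u_2 = 0;  a_5 = 0;  u_3 = (u_2 − 0)/11 = 0
Digits: (0, 0, 0, 4, 0, 0).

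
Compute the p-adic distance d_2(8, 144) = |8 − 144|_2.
d_2(8, 144) = 1/8

Step 1 — x − y = 8 − 144 = -136. Step 2 — v_2(-136) = 3 (factor: -136 = −(2^3 · 17); the sign does not affect v_p). Step 3 — |x − y|_2 = 2^{-3} = 1/8.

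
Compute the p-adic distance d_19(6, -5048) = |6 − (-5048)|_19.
d_19(6, -5048) = 1/361

Step 1 — x − y = 6 − (-5048) = 5054. Step 2 — v_19(5054) = 2 (factor: 5054 = (19^2 · 14); the sign does not affect v_p). Step 3 — |x − y|_19 = 19^{-2} = 1/361.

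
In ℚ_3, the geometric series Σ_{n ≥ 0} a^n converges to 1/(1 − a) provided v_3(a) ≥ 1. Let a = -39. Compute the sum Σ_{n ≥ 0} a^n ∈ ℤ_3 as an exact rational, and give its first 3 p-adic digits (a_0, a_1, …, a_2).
Σ a^n = 1/(1 − a) = 1/40;  first 3 digits = (1, 2, 2)

v_3(a) = 1 ≥ 1, so the series converges in ℤ_3 to 1/(1 − a) = 1/(1 − (-39)) = 1/40. Expand this rational in ℤ_3: compute digits iteratively via d_i = x_i mod 3, x_{i+1} = (x_i − d_i)/3. The first 3 digits are (1, 2, 2).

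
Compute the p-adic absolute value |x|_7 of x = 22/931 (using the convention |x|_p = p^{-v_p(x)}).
|22/931|_7 = 49

Step 1 — compute v_7(x) by factoring powers of 7 out of the numerator and denominator: v_7(22/931) = -2. Step 2 — apply |x|_p = p^{-v_p(x)} = 7^{2} = 49.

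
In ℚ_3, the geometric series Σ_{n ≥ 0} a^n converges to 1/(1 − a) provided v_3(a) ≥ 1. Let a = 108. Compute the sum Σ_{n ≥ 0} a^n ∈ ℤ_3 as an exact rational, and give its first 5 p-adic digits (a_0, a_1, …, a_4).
Σ a^n = 1/(1 − a) = -1/107;  first 5 digits = (1, 0, 0, 1, 1)

v_3(a) = 3 ≥ 1, so the series converges in ℤ_3 to 1/(1 − a) = 1/(1 − 108) = -1/107. Expand this rational in ℤ_3: compute digits iteratively via d_i = x_i mod 3, x_{i+1} = (x_i − d_i)/3. The first 5 digits are (1, 0, 0, 1, 1).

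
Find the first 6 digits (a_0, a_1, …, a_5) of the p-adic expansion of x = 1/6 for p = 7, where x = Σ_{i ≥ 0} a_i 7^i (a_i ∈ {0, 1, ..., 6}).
(a_0, …, a_5) = (6, 5, 5, 5, 5, 5)

v_7(1/6) = 0 (numerator and denominator both coprime to 7), so x ∈ ℤ_7^×. Compute digits iteratively via a_i = x_i mod 7, x_{i+1} = (x_i − a_i)/7, with x_0 = x:
  x_0 = 1/6;  a_0 = 6;  x_1 = (x_0 − 6)/7 = -5/6
  x_1 = -5/6;  a_1 = 5;  x_2 = (x_1 − 5)/7 = -5/6
  x_2 = -5/6;  a_2 = 5;  x_3 = (x_2 − 5)/7 = -5/6
  x_3 = -5/6;  a_3 = 5;  x_4 = (x_3 − 5)/7 = -5/6
  x_4 = -5/6;  a_4 = 5;  x_5 = (x_4 − 5)/7 = -5/6
  x_5 = -5/6;  a_5 = 5;  x_6 = (x_5 − 5)/7 = -5/6
Digits: (6, 5, 5, 5, 5, 5).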